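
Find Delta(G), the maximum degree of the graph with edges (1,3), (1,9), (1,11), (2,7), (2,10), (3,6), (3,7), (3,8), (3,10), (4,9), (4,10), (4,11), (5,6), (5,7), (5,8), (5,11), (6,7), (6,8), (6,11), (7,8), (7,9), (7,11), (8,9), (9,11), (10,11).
7 (attained at vertices 7, 11)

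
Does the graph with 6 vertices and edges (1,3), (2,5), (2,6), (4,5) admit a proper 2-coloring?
Yes. Partition: {1, 2, 4}, {3, 5, 6}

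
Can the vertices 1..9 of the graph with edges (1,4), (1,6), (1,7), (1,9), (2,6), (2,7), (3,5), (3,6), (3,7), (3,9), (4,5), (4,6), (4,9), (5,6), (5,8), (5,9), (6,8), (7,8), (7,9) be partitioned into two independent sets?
No (odd cycle of length 3: 6 -> 1 -> 4 -> 6)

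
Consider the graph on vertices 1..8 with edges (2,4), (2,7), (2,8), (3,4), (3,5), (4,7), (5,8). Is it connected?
No, it has 3 components: {1}, {2, 3, 4, 5, 7, 8}, {6}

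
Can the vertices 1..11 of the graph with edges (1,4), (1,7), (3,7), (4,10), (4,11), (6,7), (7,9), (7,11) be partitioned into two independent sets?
Yes. Partition: {1, 2, 3, 5, 6, 8, 9, 10, 11}, {4, 7}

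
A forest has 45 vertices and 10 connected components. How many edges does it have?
35 (Each of the 10 component trees on V_i vertices has V_i - 1 edges; summing gives V - C = 45 - 10 = 35)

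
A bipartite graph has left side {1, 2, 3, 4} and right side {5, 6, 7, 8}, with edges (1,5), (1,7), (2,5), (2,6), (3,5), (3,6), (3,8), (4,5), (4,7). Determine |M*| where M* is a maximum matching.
4 (matching: (1,7), (2,6), (3,8), (4,5); upper bound min(|L|,|R|) = min(4,4) = 4)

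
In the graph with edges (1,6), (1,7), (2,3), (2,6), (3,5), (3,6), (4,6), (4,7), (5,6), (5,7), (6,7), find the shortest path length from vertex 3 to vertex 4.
2 (path: 3 -> 6 -> 4, 2 edges)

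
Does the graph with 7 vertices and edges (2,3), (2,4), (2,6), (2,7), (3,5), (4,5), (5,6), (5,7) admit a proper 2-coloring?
Yes. Partition: {1, 2, 5}, {3, 4, 6, 7}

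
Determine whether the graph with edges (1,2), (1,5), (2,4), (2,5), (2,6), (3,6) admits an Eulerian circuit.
No (2 vertices have odd degree: {3, 4}; Eulerian circuit requires 0)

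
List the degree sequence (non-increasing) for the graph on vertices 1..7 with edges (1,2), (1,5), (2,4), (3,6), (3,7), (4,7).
[2, 2, 2, 2, 2, 1, 1] (degrees: deg(1)=2, deg(2)=2, deg(3)=2, deg(4)=2, deg(5)=1, deg(6)=1, deg(7)=2)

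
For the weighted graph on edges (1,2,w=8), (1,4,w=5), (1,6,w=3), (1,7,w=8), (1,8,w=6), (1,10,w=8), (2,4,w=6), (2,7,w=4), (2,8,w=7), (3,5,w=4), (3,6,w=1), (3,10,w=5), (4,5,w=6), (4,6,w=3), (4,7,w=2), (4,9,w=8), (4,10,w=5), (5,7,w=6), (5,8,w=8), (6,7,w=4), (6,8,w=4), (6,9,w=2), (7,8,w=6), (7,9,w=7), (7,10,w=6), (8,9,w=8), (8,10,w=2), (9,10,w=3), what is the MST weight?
24 (MST edges: (1,6,w=3), (2,7,w=4), (3,5,w=4), (3,6,w=1), (4,6,w=3), (4,7,w=2), (6,9,w=2), (8,10,w=2), (9,10,w=3); sum of weights 3 + 4 + 4 + 1 + 3 + 2 + 2 + 2 + 3 = 24)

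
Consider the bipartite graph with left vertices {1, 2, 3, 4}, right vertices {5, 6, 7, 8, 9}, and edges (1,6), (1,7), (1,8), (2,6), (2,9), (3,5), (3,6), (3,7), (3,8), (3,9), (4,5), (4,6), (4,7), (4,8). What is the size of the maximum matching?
4 (matching: (1,8), (2,9), (3,7), (4,6); upper bound min(|L|,|R|) = min(4,5) = 4)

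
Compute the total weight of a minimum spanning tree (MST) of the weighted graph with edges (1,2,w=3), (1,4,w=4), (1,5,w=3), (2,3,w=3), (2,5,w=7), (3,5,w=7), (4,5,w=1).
10 (MST edges: (1,2,w=3), (1,5,w=3), (2,3,w=3), (4,5,w=1); sum of weights 3 + 3 + 3 + 1 = 10)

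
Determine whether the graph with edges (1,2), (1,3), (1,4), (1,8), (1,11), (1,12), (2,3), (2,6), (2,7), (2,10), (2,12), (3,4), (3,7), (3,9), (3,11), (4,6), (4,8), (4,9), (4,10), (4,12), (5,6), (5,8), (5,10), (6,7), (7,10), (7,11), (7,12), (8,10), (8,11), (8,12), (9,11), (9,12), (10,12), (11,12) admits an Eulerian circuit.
No (2 vertices have odd degree: {4, 5}; Eulerian circuit requires 0)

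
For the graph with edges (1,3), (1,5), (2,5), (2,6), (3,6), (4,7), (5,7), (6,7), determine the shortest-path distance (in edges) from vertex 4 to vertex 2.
3 (path: 4 -> 7 -> 5 -> 2, 3 edges)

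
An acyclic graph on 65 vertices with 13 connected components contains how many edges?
52 (Each of the 13 component trees on V_i vertices has V_i - 1 edges; summing gives V - C = 65 - 13 = 52)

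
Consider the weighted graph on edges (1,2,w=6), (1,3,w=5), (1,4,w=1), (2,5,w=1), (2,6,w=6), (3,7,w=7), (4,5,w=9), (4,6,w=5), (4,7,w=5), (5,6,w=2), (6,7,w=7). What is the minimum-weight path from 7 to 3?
7 (path: 7 -> 3; weights 7 = 7)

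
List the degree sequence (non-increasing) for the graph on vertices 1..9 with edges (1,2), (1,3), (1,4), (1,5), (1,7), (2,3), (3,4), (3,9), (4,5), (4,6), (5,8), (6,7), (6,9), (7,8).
[5, 4, 4, 3, 3, 3, 2, 2, 2] (degrees: deg(1)=5, deg(2)=2, deg(3)=4, deg(4)=4, deg(5)=3, deg(6)=3, deg(7)=3, deg(8)=2, deg(9)=2)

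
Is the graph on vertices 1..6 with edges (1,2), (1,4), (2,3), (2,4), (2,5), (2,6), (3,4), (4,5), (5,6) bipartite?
No (odd cycle of length 3: 4 -> 1 -> 2 -> 4)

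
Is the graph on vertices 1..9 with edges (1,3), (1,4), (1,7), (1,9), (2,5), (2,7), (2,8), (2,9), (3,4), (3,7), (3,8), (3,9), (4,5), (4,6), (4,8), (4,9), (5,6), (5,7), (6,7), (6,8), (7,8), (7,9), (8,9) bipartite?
No (odd cycle of length 3: 3 -> 1 -> 4 -> 3)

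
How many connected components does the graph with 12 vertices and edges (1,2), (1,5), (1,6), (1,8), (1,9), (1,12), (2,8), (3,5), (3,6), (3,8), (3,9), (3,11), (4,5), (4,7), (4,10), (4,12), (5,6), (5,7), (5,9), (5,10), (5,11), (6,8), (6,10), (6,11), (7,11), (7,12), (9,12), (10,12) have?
1 (components: {1, 2, 3, 4, 5, 6, 7, 8, 9, 10, 11, 12})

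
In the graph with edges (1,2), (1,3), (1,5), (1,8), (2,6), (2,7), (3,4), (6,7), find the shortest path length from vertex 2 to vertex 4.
3 (path: 2 -> 1 -> 3 -> 4, 3 edges)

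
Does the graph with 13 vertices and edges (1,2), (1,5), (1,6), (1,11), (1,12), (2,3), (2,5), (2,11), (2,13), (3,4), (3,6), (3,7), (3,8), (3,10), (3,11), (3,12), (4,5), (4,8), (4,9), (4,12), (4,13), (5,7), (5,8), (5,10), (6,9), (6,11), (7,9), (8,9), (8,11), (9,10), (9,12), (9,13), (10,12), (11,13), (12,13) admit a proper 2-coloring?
No (odd cycle of length 3: 11 -> 1 -> 2 -> 11)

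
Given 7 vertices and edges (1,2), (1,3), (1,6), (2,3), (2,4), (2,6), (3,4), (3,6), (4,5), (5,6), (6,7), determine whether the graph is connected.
Yes (BFS from 1 visits [1, 2, 3, 6, 4, 5, 7] — all 7 vertices reached)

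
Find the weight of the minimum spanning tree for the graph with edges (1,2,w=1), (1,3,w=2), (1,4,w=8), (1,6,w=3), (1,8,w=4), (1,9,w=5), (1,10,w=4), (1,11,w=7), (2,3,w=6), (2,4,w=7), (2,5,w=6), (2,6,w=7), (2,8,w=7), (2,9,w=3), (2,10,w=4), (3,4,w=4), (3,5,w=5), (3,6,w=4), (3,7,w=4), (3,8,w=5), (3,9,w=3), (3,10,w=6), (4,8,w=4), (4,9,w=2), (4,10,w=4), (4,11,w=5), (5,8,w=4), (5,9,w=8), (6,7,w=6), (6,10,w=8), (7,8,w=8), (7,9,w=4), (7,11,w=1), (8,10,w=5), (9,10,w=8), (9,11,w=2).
26 (MST edges: (1,2,w=1), (1,3,w=2), (1,6,w=3), (1,8,w=4), (1,10,w=4), (2,9,w=3), (4,9,w=2), (5,8,w=4), (7,11,w=1), (9,11,w=2); sum of weights 1 + 2 + 3 + 4 + 4 + 3 + 2 + 4 + 1 + 2 = 26)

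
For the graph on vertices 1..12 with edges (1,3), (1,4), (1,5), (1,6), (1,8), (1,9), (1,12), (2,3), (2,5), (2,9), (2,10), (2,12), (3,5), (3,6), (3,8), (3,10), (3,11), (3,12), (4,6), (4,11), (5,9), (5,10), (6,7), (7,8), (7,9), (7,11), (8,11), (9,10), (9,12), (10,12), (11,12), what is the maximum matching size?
6 (matching: (1,12), (2,10), (3,5), (4,6), (7,9), (8,11); upper bound floor(n/2) = floor(12/2) = 6)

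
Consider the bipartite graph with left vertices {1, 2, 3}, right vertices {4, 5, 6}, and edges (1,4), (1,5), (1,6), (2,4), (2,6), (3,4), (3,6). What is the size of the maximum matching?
3 (matching: (1,5), (2,6), (3,4); upper bound min(|L|,|R|) = min(3,3) = 3)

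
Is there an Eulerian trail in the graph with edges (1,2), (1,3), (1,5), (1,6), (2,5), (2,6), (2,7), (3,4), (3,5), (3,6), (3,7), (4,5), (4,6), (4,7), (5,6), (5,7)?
Yes (the graph is connected and exactly 2 vertices have odd degree: {3, 6}; any Eulerian path must start and end at those)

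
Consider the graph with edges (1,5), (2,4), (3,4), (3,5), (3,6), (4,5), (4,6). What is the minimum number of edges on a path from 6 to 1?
3 (path: 6 -> 4 -> 5 -> 1, 3 edges)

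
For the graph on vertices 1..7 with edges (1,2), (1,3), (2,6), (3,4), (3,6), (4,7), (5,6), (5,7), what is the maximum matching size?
3 (matching: (2,6), (3,4), (5,7); upper bound floor(n/2) = floor(7/2) = 3)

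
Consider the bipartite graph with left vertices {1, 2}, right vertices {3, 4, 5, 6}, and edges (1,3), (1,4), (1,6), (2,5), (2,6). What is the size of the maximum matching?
2 (matching: (1,6), (2,5); upper bound min(|L|,|R|) = min(2,4) = 2)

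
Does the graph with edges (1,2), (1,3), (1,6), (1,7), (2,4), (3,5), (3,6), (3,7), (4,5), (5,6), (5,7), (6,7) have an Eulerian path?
Yes — and in fact it has an Eulerian circuit (the graph is connected and all 7 vertices have even degree)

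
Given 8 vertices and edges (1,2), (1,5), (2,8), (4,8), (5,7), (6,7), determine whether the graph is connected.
No, it has 2 components: {1, 2, 4, 5, 6, 7, 8}, {3}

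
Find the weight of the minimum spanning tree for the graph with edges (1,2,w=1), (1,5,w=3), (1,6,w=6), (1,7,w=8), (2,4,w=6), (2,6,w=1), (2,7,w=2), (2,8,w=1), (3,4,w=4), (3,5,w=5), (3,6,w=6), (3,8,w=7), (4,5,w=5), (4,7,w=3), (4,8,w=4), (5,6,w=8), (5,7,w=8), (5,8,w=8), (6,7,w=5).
15 (MST edges: (1,2,w=1), (1,5,w=3), (2,6,w=1), (2,7,w=2), (2,8,w=1), (3,4,w=4), (4,7,w=3); sum of weights 1 + 3 + 1 + 2 + 1 + 4 + 3 = 15)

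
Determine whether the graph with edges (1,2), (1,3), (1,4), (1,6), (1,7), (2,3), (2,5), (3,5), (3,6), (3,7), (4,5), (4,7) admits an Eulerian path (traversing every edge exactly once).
No (6 vertices have odd degree: {1, 2, 3, 4, 5, 7}; Eulerian path requires 0 or 2)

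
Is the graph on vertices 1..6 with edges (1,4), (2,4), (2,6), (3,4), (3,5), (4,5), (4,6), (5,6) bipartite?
No (odd cycle of length 3: 6 -> 4 -> 2 -> 6)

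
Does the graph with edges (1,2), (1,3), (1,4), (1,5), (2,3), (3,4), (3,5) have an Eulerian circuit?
Yes (the graph is connected and all 5 vertices have even degree)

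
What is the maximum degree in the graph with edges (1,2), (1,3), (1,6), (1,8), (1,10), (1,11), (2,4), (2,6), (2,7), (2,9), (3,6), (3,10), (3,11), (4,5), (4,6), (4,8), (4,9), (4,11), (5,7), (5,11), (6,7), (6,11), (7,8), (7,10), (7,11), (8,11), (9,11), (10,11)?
9 (attained at vertex 11)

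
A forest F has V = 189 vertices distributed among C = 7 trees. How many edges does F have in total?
182 (Each of the 7 component trees on V_i vertices has V_i - 1 edges; summing gives V - C = 189 - 7 = 182)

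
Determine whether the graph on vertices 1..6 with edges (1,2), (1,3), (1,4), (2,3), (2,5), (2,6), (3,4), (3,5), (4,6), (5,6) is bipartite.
No (odd cycle of length 3: 3 -> 1 -> 2 -> 3)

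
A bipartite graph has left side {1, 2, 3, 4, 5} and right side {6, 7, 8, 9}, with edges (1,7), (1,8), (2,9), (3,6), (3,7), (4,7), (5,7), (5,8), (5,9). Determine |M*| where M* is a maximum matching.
4 (matching: (1,8), (2,9), (3,6), (4,7); upper bound min(|L|,|R|) = min(5,4) = 4)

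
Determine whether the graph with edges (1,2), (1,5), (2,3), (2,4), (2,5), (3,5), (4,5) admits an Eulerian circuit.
Yes (the graph is connected and all 5 vertices have even degree)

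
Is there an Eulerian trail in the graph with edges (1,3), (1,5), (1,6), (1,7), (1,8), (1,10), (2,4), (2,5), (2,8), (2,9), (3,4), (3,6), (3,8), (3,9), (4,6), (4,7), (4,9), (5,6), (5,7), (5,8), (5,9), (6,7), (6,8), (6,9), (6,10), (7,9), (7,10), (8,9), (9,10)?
Yes (the graph is connected and exactly 2 vertices have odd degree: {3, 4}; any Eulerian path must start and end at those)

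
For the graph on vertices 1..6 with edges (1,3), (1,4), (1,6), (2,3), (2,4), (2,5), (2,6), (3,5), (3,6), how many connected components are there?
1 (components: {1, 2, 3, 4, 5, 6})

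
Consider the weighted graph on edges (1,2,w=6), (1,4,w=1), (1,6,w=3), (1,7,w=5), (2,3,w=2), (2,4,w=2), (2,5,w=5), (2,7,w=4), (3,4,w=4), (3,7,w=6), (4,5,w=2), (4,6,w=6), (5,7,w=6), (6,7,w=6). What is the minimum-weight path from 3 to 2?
2 (path: 3 -> 2; weights 2 = 2)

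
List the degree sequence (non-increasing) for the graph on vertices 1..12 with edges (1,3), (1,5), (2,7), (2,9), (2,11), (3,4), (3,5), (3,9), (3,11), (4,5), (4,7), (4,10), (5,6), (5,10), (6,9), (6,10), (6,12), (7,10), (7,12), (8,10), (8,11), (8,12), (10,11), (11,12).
[6, 5, 5, 5, 4, 4, 4, 4, 3, 3, 3, 2] (degrees: deg(1)=2, deg(2)=3, deg(3)=5, deg(4)=4, deg(5)=5, deg(6)=4, deg(7)=4, deg(8)=3, deg(9)=3, deg(10)=6, deg(11)=5, deg(12)=4)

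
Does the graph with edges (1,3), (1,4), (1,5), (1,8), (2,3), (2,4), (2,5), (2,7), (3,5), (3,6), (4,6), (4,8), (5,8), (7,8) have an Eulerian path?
Yes — and in fact it has an Eulerian circuit (the graph is connected and all 8 vertices have even degree)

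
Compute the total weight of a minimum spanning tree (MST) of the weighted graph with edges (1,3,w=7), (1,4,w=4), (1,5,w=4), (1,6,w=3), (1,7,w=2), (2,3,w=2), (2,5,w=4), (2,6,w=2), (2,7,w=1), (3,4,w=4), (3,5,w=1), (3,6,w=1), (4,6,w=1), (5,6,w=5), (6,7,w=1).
7 (MST edges: (1,7,w=2), (2,7,w=1), (3,5,w=1), (3,6,w=1), (4,6,w=1), (6,7,w=1); sum of weights 2 + 1 + 1 + 1 + 1 + 1 = 7)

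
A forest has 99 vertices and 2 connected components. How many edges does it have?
97 (Each of the 2 component trees on V_i vertices has V_i - 1 edges; summing gives V - C = 99 - 2 = 97)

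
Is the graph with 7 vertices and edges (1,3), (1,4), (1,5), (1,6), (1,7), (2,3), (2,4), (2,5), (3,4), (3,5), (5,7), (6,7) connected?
Yes (BFS from 1 visits [1, 3, 4, 5, 6, 7, 2] — all 7 vertices reached)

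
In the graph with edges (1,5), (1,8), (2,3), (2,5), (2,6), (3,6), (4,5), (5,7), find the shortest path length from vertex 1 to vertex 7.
2 (path: 1 -> 5 -> 7, 2 edges)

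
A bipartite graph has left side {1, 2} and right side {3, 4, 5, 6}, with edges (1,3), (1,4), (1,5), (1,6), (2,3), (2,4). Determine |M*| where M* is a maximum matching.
2 (matching: (1,6), (2,4); upper bound min(|L|,|R|) = min(2,4) = 2)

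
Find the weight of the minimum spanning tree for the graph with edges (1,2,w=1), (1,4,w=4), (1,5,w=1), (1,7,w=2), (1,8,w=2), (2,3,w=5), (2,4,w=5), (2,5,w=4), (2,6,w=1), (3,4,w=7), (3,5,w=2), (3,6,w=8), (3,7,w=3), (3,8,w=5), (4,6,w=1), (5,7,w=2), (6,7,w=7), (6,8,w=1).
9 (MST edges: (1,2,w=1), (1,5,w=1), (1,7,w=2), (2,6,w=1), (3,5,w=2), (4,6,w=1), (6,8,w=1); sum of weights 1 + 1 + 2 + 1 + 2 + 1 + 1 = 9)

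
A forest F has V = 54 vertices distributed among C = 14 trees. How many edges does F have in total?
40 (Each of the 14 component trees on V_i vertices has V_i - 1 edges; summing gives V - C = 54 - 14 = 40)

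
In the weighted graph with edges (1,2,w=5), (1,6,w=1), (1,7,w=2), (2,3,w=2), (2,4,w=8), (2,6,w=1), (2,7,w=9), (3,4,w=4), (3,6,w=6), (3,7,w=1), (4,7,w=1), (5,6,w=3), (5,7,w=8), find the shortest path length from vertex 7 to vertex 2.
3 (path: 7 -> 3 -> 2; weights 1 + 2 = 3)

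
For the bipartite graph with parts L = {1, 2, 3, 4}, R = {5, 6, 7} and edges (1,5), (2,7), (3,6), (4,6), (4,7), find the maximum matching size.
3 (matching: (1,5), (2,7), (3,6); upper bound min(|L|,|R|) = min(4,3) = 3)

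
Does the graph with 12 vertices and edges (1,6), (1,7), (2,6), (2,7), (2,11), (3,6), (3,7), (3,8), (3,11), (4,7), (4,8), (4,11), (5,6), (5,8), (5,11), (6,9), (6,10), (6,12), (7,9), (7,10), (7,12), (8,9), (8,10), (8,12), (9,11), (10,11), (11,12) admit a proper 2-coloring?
Yes. Partition: {1, 2, 3, 4, 5, 9, 10, 12}, {6, 7, 8, 11}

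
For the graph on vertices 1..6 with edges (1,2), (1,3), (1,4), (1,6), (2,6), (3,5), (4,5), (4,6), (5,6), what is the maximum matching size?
3 (matching: (1,4), (2,6), (3,5); upper bound floor(n/2) = floor(6/2) = 3)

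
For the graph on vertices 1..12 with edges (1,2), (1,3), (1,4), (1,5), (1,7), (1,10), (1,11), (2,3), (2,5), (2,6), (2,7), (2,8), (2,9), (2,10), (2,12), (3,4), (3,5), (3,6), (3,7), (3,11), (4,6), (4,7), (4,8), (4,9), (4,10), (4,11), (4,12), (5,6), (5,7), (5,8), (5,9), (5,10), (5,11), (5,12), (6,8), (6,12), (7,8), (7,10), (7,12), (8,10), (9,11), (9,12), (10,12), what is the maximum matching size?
6 (matching: (1,3), (2,10), (4,11), (5,9), (6,8), (7,12); upper bound floor(n/2) = floor(12/2) = 6)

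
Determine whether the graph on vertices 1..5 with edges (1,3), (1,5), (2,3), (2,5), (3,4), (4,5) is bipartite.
Yes. Partition: {1, 2, 4}, {3, 5}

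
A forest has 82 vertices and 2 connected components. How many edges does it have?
80 (Each of the 2 component trees on V_i vertices has V_i - 1 edges; summing gives V - C = 82 - 2 = 80)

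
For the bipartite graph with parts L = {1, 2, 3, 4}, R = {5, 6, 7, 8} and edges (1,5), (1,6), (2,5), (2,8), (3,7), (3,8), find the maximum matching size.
3 (matching: (1,6), (2,8), (3,7); upper bound min(|L|,|R|) = min(4,4) = 4)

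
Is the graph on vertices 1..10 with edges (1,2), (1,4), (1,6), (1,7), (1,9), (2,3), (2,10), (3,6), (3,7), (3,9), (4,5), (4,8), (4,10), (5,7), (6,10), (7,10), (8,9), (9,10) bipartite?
Yes. Partition: {1, 3, 5, 8, 10}, {2, 4, 6, 7, 9}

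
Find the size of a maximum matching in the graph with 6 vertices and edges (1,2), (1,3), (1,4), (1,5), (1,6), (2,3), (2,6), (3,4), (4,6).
3 (matching: (1,5), (2,3), (4,6); upper bound floor(n/2) = floor(6/2) = 3)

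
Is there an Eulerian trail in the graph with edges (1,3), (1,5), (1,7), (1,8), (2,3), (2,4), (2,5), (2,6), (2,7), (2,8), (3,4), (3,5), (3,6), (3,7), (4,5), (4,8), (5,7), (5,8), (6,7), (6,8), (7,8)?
Yes — and in fact it has an Eulerian circuit (the graph is connected and all 8 vertices have even degree)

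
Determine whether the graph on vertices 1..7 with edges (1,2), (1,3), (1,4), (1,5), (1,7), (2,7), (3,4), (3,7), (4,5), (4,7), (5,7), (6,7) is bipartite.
No (odd cycle of length 3: 4 -> 1 -> 3 -> 4)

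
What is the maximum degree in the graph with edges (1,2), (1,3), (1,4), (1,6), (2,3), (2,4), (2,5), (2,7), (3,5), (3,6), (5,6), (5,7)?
5 (attained at vertex 2)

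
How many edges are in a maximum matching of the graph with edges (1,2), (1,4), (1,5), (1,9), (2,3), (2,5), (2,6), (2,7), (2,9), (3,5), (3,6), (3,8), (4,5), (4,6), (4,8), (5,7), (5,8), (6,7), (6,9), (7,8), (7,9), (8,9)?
4 (matching: (1,5), (2,6), (3,8), (7,9); upper bound floor(n/2) = floor(9/2) = 4)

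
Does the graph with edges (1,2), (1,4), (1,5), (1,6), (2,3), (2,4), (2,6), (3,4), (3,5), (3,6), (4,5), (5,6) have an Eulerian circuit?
Yes (the graph is connected and all 6 vertices have even degree)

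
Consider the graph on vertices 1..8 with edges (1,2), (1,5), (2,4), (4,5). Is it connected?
No, it has 5 components: {1, 2, 4, 5}, {3}, {6}, {7}, {8}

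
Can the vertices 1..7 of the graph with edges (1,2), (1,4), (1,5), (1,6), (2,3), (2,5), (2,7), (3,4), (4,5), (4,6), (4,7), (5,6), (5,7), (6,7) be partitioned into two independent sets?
No (odd cycle of length 3: 4 -> 1 -> 5 -> 4)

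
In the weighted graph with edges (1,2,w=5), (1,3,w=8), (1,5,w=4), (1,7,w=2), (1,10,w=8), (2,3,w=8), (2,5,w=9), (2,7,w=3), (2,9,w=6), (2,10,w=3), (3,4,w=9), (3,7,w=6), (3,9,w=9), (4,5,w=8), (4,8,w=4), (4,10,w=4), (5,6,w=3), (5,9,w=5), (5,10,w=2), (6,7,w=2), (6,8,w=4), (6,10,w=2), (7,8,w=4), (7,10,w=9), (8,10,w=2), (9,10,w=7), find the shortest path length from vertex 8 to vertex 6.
4 (path: 8 -> 6; weights 4 = 4)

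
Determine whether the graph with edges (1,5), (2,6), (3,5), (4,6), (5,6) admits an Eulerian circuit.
No (6 vertices have odd degree: {1, 2, 3, 4, 5, 6}; Eulerian circuit requires 0)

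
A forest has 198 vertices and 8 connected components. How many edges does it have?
190 (Each of the 8 component trees on V_i vertices has V_i - 1 edges; summing gives V - C = 198 - 8 = 190)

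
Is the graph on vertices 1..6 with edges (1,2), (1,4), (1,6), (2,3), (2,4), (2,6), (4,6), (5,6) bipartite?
No (odd cycle of length 3: 2 -> 1 -> 4 -> 2)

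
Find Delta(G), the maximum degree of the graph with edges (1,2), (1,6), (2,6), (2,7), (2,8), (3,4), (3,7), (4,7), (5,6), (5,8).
4 (attained at vertex 2)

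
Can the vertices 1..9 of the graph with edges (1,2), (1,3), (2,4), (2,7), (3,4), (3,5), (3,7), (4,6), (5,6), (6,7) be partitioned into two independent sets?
Yes. Partition: {1, 4, 5, 7, 8, 9}, {2, 3, 6}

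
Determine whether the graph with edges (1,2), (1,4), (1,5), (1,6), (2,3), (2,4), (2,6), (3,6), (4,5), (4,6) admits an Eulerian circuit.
Yes (the graph is connected and all 6 vertices have even degree)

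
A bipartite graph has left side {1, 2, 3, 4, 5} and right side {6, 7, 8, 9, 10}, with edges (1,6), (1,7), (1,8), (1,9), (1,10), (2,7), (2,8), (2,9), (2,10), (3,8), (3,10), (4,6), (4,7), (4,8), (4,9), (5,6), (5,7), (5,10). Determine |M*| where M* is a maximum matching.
5 (matching: (1,10), (2,9), (3,8), (4,7), (5,6); upper bound min(|L|,|R|) = min(5,5) = 5)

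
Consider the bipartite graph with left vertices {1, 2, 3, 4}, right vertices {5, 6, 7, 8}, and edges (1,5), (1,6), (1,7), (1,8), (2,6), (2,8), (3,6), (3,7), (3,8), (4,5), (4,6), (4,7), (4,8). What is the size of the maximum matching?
4 (matching: (1,8), (2,6), (3,7), (4,5); upper bound min(|L|,|R|) = min(4,4) = 4)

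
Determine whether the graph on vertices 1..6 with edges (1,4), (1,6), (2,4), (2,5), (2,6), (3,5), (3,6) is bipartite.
Yes. Partition: {1, 2, 3}, {4, 5, 6}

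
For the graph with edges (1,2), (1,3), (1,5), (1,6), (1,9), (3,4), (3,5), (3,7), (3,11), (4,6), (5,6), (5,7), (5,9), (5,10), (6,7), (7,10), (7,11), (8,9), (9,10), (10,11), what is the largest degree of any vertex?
6 (attained at vertex 5)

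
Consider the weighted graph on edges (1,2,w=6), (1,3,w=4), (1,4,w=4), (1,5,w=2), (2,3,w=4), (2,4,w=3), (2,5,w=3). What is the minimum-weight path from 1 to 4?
4 (path: 1 -> 4; weights 4 = 4)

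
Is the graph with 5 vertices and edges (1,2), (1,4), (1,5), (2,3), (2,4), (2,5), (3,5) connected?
Yes (BFS from 1 visits [1, 2, 4, 5, 3] — all 5 vertices reached)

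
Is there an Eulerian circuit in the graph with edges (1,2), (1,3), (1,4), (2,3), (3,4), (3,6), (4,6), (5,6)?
No (4 vertices have odd degree: {1, 4, 5, 6}; Eulerian circuit requires 0)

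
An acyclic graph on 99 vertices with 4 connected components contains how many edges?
95 (Each of the 4 component trees on V_i vertices has V_i - 1 edges; summing gives V - C = 99 - 4 = 95)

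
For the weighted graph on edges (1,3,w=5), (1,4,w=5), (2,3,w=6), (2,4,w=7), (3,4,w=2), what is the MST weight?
13 (MST edges: (1,3,w=5), (2,3,w=6), (3,4,w=2); sum of weights 5 + 6 + 2 = 13)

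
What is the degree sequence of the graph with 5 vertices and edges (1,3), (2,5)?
[1, 1, 1, 1, 0] (degrees: deg(1)=1, deg(2)=1, deg(3)=1, deg(4)=0, deg(5)=1)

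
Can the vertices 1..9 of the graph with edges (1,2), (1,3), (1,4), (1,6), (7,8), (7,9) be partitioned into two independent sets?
Yes. Partition: {1, 5, 8, 9}, {2, 3, 4, 6, 7}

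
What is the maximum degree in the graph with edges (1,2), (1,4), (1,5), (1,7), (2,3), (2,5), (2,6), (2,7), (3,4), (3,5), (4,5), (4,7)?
5 (attained at vertex 2)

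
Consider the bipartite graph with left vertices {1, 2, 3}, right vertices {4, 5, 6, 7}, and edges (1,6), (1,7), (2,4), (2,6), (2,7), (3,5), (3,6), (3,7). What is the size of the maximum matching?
3 (matching: (1,7), (2,6), (3,5); upper bound min(|L|,|R|) = min(3,4) = 3)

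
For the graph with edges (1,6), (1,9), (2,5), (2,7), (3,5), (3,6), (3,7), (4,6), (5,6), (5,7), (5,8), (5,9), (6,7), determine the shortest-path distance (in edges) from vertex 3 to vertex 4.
2 (path: 3 -> 6 -> 4, 2 edges)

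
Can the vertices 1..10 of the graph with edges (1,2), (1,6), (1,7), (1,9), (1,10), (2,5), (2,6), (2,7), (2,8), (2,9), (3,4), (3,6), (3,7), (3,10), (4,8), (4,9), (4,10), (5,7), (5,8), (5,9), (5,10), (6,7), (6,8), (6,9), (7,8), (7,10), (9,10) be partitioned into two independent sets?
No (odd cycle of length 3: 2 -> 1 -> 9 -> 2)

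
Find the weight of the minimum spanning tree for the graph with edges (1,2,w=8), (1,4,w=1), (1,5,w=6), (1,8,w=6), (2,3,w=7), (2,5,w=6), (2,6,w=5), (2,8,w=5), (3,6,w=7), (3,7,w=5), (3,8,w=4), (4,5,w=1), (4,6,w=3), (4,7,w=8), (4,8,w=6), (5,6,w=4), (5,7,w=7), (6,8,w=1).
20 (MST edges: (1,4,w=1), (2,6,w=5), (3,7,w=5), (3,8,w=4), (4,5,w=1), (4,6,w=3), (6,8,w=1); sum of weights 1 + 5 + 5 + 4 + 1 + 3 + 1 = 20)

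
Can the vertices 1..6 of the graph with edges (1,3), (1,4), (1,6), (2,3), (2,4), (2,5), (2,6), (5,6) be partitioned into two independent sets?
No (odd cycle of length 5: 2 -> 4 -> 1 -> 6 -> 5 -> 2)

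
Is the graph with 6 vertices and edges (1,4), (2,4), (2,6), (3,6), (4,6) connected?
No, it has 2 components: {1, 2, 3, 4, 6}, {5}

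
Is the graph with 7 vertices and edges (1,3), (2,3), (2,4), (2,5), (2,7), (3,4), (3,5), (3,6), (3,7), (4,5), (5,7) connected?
Yes (BFS from 1 visits [1, 3, 2, 4, 5, 6, 7] — all 7 vertices reached)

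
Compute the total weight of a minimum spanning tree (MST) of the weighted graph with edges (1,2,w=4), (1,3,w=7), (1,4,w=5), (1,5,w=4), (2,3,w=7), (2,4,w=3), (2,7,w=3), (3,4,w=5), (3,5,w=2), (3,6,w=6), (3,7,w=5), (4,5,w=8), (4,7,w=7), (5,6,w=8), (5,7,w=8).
22 (MST edges: (1,2,w=4), (1,5,w=4), (2,4,w=3), (2,7,w=3), (3,5,w=2), (3,6,w=6); sum of weights 4 + 4 + 3 + 3 + 2 + 6 = 22)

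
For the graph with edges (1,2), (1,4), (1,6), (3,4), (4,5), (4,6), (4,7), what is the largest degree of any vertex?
5 (attained at vertex 4)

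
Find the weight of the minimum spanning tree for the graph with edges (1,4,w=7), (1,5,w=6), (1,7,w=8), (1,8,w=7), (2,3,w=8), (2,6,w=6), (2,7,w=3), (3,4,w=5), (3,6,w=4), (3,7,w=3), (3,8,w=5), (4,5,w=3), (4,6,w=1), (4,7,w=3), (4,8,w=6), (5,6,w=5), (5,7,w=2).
23 (MST edges: (1,5,w=6), (2,7,w=3), (3,7,w=3), (3,8,w=5), (4,6,w=1), (4,7,w=3), (5,7,w=2); sum of weights 6 + 3 + 3 + 5 + 1 + 3 + 2 = 23)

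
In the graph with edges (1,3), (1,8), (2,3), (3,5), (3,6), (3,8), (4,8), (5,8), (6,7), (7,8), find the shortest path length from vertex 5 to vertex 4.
2 (path: 5 -> 8 -> 4, 2 edges)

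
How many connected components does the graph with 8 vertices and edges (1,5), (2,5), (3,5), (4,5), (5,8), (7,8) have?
2 (components: {1, 2, 3, 4, 5, 7, 8}, {6})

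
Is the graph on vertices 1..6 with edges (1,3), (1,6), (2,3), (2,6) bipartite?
Yes. Partition: {1, 2, 4, 5}, {3, 6}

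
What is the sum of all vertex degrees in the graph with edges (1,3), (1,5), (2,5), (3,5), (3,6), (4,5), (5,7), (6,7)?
16 (handshake: sum of degrees = 2|E| = 2 x 8 = 16)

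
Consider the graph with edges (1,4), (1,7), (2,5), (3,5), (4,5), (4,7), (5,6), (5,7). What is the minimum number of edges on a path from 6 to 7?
2 (path: 6 -> 5 -> 7, 2 edges)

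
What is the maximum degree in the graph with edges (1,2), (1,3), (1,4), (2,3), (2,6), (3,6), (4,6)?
3 (attained at vertices 1, 2, 3, 6)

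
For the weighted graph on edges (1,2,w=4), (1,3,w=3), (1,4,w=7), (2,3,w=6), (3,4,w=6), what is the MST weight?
13 (MST edges: (1,2,w=4), (1,3,w=3), (3,4,w=6); sum of weights 4 + 3 + 6 = 13)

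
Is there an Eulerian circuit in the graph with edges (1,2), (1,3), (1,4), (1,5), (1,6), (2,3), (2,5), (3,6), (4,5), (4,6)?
No (6 vertices have odd degree: {1, 2, 3, 4, 5, 6}; Eulerian circuit requires 0)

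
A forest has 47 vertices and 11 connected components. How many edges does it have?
36 (Each of the 11 component trees on V_i vertices has V_i - 1 edges; summing gives V - C = 47 - 11 = 36)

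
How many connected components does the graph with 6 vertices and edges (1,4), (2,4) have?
4 (components: {1, 2, 4}, {3}, {5}, {6})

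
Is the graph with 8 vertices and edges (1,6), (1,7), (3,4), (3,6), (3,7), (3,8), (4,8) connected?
No, it has 3 components: {1, 3, 4, 6, 7, 8}, {2}, {5}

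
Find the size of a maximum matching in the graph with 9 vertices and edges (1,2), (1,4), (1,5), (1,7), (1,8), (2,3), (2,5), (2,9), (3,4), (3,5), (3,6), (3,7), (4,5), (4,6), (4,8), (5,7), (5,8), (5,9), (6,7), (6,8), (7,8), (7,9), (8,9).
4 (matching: (1,5), (3,6), (4,8), (7,9); upper bound floor(n/2) = floor(9/2) = 4)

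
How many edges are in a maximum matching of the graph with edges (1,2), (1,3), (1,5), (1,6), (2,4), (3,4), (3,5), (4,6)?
3 (matching: (1,6), (2,4), (3,5); upper bound floor(n/2) = floor(6/2) = 3)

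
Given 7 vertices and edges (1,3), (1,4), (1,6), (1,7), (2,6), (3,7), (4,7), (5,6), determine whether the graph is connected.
Yes (BFS from 1 visits [1, 3, 4, 6, 7, 2, 5] — all 7 vertices reached)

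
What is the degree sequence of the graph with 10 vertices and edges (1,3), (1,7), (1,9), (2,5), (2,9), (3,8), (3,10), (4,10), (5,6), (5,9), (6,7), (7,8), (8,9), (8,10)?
[4, 4, 3, 3, 3, 3, 3, 2, 2, 1] (degrees: deg(1)=3, deg(2)=2, deg(3)=3, deg(4)=1, deg(5)=3, deg(6)=2, deg(7)=3, deg(8)=4, deg(9)=4, deg(10)=3)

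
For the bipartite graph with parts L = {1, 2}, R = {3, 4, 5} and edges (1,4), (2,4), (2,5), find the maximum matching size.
2 (matching: (1,4), (2,5); upper bound min(|L|,|R|) = min(2,3) = 2)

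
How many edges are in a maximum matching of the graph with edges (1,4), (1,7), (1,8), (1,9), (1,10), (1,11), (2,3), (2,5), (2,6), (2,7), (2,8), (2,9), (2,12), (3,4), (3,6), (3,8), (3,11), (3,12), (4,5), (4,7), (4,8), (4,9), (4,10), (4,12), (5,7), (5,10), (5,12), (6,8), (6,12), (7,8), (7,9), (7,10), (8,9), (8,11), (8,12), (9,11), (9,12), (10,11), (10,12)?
6 (matching: (1,10), (2,7), (3,11), (4,9), (5,12), (6,8); upper bound floor(n/2) = floor(12/2) = 6)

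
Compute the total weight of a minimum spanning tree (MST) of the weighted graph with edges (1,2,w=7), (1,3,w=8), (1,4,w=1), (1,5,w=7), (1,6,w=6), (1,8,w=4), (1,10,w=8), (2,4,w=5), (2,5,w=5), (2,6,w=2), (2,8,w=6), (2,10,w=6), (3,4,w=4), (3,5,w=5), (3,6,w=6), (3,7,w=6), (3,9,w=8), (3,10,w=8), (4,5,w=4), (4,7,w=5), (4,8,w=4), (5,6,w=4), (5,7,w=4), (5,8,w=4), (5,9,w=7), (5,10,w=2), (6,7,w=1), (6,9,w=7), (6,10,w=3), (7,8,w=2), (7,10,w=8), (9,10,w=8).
26 (MST edges: (1,4,w=1), (1,8,w=4), (2,6,w=2), (3,4,w=4), (5,9,w=7), (5,10,w=2), (6,7,w=1), (6,10,w=3), (7,8,w=2); sum of weights 1 + 4 + 2 + 4 + 7 + 2 + 1 + 3 + 2 = 26)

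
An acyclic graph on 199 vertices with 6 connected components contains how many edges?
193 (Each of the 6 component trees on V_i vertices has V_i - 1 edges; summing gives V - C = 199 - 6 = 193)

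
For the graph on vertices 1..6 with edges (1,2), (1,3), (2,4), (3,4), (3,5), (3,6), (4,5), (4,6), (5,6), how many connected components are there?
1 (components: {1, 2, 3, 4, 5, 6})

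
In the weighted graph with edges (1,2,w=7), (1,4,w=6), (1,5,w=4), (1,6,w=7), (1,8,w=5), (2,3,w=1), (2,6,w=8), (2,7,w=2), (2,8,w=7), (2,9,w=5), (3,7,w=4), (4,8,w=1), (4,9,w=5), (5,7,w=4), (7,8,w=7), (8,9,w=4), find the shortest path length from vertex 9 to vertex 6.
13 (path: 9 -> 2 -> 6; weights 5 + 8 = 13)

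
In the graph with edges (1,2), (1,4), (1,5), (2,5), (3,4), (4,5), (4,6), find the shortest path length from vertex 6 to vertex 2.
3 (path: 6 -> 4 -> 1 -> 2, 3 edges)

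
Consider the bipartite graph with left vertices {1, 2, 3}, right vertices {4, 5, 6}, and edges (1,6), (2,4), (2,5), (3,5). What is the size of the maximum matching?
3 (matching: (1,6), (2,4), (3,5); upper bound min(|L|,|R|) = min(3,3) = 3)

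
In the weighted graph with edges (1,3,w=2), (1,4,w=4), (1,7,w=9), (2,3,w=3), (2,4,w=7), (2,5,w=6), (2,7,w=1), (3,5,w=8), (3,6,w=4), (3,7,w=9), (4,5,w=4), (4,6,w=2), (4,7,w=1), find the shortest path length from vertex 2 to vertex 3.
3 (path: 2 -> 3; weights 3 = 3)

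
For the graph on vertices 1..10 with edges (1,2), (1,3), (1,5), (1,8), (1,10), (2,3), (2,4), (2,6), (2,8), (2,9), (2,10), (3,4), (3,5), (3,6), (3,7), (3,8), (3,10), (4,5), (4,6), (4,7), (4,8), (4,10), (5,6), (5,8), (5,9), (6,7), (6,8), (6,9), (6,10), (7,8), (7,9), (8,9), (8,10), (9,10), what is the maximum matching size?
5 (matching: (1,10), (2,6), (3,7), (4,8), (5,9); upper bound floor(n/2) = floor(10/2) = 5)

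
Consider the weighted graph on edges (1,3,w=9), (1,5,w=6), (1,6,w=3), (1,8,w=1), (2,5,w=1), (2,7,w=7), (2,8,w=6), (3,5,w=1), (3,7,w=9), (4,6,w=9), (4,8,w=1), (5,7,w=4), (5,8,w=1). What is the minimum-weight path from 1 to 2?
3 (path: 1 -> 8 -> 5 -> 2; weights 1 + 1 + 1 = 3)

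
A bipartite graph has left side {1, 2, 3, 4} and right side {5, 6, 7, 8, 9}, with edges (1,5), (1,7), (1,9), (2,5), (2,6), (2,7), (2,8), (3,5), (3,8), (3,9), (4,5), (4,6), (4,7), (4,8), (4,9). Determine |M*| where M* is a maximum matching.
4 (matching: (1,7), (2,8), (3,9), (4,6); upper bound min(|L|,|R|) = min(4,5) = 4)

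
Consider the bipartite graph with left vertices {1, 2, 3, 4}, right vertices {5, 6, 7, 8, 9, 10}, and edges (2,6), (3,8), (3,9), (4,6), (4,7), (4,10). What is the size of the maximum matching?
3 (matching: (2,6), (3,9), (4,10); upper bound min(|L|,|R|) = min(4,6) = 4)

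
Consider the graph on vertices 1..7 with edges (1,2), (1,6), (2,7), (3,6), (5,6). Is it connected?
No, it has 2 components: {1, 2, 3, 5, 6, 7}, {4}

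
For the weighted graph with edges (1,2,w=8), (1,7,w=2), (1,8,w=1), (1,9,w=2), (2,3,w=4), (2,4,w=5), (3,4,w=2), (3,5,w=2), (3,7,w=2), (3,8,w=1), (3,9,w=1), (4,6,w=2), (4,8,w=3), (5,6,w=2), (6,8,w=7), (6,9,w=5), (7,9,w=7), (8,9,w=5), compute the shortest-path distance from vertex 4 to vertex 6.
2 (path: 4 -> 6; weights 2 = 2)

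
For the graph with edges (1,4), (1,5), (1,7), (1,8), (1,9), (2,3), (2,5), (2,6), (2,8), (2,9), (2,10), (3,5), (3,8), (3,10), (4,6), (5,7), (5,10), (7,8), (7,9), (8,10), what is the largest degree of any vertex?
6 (attained at vertex 2)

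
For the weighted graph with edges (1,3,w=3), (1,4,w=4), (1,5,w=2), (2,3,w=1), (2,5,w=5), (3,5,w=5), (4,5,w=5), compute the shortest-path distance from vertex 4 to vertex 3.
7 (path: 4 -> 1 -> 3; weights 4 + 3 = 7)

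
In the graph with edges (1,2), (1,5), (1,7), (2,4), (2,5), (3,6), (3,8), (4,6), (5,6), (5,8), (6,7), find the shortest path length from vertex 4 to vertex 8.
3 (path: 4 -> 6 -> 5 -> 8, 3 edges)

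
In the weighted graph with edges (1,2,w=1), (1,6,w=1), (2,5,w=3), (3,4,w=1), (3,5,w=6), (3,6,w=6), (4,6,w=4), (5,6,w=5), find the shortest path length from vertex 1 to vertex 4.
5 (path: 1 -> 6 -> 4; weights 1 + 4 = 5)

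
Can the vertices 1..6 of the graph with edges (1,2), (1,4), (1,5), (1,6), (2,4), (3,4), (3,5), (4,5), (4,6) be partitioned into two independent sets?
No (odd cycle of length 3: 5 -> 1 -> 4 -> 5)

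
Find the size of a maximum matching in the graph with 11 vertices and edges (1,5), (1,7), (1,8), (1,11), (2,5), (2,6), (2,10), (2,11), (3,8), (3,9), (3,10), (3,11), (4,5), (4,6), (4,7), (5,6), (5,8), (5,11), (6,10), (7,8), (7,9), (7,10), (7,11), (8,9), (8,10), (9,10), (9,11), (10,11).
5 (matching: (1,8), (2,6), (3,9), (4,7), (10,11); upper bound floor(n/2) = floor(11/2) = 5)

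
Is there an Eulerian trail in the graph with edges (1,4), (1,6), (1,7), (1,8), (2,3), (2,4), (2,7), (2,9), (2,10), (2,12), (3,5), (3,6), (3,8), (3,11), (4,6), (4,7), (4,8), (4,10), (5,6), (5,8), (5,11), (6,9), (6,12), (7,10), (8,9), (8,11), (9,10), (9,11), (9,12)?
Yes (the graph is connected and exactly 2 vertices have odd degree: {3, 12}; any Eulerian path must start and end at those)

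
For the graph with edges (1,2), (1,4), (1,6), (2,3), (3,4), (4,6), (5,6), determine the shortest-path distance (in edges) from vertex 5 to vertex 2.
3 (path: 5 -> 6 -> 1 -> 2, 3 edges)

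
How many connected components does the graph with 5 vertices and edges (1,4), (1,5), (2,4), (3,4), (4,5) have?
1 (components: {1, 2, 3, 4, 5})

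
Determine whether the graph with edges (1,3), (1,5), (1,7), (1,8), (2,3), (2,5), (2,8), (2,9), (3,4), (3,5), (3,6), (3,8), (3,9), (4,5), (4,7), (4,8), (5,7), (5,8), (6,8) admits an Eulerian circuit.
No (2 vertices have odd degree: {3, 7}; Eulerian circuit requires 0)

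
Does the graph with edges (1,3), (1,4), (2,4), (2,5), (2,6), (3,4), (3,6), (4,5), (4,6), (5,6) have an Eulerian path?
No (4 vertices have odd degree: {2, 3, 4, 5}; Eulerian path requires 0 or 2)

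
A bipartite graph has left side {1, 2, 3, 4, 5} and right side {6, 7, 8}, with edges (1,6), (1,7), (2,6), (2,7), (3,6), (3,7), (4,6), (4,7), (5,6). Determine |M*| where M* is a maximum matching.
2 (matching: (1,7), (2,6); upper bound min(|L|,|R|) = min(5,3) = 3)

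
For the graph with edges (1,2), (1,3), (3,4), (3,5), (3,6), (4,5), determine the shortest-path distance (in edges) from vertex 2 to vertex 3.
2 (path: 2 -> 1 -> 3, 2 edges)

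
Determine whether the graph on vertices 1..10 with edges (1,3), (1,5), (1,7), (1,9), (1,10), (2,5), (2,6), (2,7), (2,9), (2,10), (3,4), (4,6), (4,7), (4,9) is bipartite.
Yes. Partition: {1, 2, 4, 8}, {3, 5, 6, 7, 9, 10}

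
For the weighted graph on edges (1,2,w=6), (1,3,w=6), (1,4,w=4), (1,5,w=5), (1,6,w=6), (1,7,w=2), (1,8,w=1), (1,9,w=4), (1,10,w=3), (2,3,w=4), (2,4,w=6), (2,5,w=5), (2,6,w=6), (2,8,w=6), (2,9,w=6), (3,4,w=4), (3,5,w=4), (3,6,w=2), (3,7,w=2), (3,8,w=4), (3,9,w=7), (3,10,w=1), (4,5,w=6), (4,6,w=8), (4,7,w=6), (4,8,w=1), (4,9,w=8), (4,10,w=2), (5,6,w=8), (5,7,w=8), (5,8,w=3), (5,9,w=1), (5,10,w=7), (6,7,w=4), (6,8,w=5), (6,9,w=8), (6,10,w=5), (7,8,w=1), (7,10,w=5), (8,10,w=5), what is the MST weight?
16 (MST edges: (1,8,w=1), (2,3,w=4), (3,6,w=2), (3,7,w=2), (3,10,w=1), (4,8,w=1), (5,8,w=3), (5,9,w=1), (7,8,w=1); sum of weights 1 + 4 + 2 + 2 + 1 + 1 + 3 + 1 + 1 = 16)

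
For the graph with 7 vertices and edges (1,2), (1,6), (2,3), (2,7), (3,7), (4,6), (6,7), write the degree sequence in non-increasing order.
[3, 3, 3, 2, 2, 1, 0] (degrees: deg(1)=2, deg(2)=3, deg(3)=2, deg(4)=1, deg(5)=0, deg(6)=3, deg(7)=3)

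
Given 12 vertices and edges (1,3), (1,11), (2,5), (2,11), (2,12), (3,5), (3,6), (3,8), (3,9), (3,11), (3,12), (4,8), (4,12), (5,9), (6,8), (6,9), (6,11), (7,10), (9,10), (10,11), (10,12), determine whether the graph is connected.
Yes (BFS from 1 visits [1, 3, 11, 5, 6, 8, 9, 12, 2, 10, 4, 7] — all 12 vertices reached)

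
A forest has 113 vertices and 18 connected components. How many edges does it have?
95 (Each of the 18 component trees on V_i vertices has V_i - 1 edges; summing gives V - C = 113 - 18 = 95)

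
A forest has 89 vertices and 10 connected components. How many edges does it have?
79 (Each of the 10 component trees on V_i vertices has V_i - 1 edges; summing gives V - C = 89 - 10 = 79)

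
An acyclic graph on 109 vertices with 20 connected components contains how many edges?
89 (Each of the 20 component trees on V_i vertices has V_i - 1 edges; summing gives V - C = 109 - 20 = 89)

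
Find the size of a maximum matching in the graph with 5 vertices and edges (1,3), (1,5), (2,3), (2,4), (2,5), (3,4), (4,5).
2 (matching: (2,5), (3,4); upper bound floor(n/2) = floor(5/2) = 2)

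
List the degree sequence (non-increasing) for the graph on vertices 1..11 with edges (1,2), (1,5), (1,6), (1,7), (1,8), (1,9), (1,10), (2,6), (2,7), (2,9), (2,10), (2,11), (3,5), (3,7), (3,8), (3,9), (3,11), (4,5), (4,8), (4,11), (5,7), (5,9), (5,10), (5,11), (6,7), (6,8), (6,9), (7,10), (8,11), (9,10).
[7, 7, 6, 6, 6, 5, 5, 5, 5, 5, 3] (degrees: deg(1)=7, deg(2)=6, deg(3)=5, deg(4)=3, deg(5)=7, deg(6)=5, deg(7)=6, deg(8)=5, deg(9)=6, deg(10)=5, deg(11)=5)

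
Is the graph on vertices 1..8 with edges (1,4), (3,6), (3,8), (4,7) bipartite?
Yes. Partition: {1, 2, 3, 5, 7}, {4, 6, 8}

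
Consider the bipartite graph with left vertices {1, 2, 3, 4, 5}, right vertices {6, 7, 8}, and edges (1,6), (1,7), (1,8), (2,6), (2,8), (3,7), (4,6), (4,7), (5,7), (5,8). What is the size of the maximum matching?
3 (matching: (1,8), (2,6), (3,7); upper bound min(|L|,|R|) = min(5,3) = 3)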